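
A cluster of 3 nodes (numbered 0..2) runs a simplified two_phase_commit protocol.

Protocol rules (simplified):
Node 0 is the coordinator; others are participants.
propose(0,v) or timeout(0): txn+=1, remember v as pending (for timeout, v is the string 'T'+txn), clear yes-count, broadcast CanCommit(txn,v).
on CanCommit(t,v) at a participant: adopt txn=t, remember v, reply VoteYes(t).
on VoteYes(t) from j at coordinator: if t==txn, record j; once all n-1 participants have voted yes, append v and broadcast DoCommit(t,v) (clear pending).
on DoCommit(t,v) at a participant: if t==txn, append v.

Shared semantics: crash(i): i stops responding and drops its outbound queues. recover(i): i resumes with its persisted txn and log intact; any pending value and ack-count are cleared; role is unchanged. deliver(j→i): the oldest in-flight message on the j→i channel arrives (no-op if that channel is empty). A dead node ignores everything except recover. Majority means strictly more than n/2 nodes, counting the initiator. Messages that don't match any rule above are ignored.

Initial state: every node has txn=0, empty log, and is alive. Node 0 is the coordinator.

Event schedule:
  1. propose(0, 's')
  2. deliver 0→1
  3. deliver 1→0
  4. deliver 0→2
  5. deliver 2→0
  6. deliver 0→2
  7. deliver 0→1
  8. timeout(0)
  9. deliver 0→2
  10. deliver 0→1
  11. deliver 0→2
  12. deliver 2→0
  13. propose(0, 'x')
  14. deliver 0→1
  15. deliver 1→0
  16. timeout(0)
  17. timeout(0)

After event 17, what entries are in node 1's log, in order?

s

e1 propose(0,'s'): 0[coor,t=1,-]
e2 deliver 0→1: 1[part,t=1,-]
e3 deliver 1→0: ·
e4 deliver 0→2: 2[part,t=1,-]
e5 deliver 2→0: 0[coor,t=1,s]
e6 deliver 0→2: 2[part,t=1,s]
e7 deliver 0→1: 1[part,t=1,s]
e8 timeout(0): 0[coor,t=2,s]
e9 deliver 0→2: 2[part,t=2,s]
e10 deliver 0→1: 1[part,t=2,s]
e11 deliver 0→2: ·
e12 deliver 2→0: ·
e13 propose(0,'x'): 0[coor,t=3,s]
e14 deliver 0→1: 1[part,t=3,s]
e15 deliver 1→0: ·
e16 timeout(0): 0[coor,t=4,s]
e17 timeout(0): 0[coor,t=5,s]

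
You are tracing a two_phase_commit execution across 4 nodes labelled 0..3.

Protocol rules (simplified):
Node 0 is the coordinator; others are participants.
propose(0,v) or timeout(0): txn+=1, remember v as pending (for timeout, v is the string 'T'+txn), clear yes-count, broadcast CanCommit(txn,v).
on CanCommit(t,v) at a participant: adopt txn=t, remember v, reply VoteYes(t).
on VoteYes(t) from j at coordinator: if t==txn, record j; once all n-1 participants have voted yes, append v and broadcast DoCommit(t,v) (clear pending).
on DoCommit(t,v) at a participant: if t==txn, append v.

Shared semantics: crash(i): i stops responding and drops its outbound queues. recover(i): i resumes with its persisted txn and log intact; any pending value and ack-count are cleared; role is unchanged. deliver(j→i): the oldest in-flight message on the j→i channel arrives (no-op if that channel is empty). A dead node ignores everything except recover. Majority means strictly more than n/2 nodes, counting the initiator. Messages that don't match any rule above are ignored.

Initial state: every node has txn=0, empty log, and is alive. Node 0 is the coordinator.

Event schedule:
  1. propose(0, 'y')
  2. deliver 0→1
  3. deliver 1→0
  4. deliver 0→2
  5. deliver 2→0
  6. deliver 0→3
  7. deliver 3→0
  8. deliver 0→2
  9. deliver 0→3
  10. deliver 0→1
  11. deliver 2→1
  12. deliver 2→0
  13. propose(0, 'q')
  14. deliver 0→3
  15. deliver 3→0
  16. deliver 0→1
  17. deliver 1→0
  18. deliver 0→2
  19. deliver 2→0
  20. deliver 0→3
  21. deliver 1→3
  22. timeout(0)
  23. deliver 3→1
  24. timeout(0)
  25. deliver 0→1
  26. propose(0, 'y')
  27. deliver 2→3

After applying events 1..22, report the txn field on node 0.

1. propose(0,'y'):  <0:coor t1 ->
2. deliver 0→1:  <1:part t1 ->
3. deliver 1→0:  nop
4. deliver 0→2:  <2:part t1 ->
5. deliver 2→0:  nop
6. deliver 0→3:  <3:part t1 ->
7. deliver 3→0:  <0:coor t1 y>
8. deliver 0→2:  <2:part t1 y>
9. deliver 0→3:  <3:part t1 y>
10. deliver 0→1:  <1:part t1 y>
11. deliver 2→1:  nop
12. deliver 2→0:  nop
13. propose(0,'q'):  <0:coor t2 y>
14. deliver 0→3:  <3:part t2 y>
15. deliver 3→0:  nop
16. deliver 0→1:  <1:part t2 y>
17. deliver 1→0:  nop
18. deliver 0→2:  <2:part t2 y>
19. deliver 2→0:  <0:coor t2 y,q>
20. deliver 0→3:  <3:part t2 y,q>
21. deliver 1→3:  nop
22. timeout(0):  <0:coor t3 y,q>

3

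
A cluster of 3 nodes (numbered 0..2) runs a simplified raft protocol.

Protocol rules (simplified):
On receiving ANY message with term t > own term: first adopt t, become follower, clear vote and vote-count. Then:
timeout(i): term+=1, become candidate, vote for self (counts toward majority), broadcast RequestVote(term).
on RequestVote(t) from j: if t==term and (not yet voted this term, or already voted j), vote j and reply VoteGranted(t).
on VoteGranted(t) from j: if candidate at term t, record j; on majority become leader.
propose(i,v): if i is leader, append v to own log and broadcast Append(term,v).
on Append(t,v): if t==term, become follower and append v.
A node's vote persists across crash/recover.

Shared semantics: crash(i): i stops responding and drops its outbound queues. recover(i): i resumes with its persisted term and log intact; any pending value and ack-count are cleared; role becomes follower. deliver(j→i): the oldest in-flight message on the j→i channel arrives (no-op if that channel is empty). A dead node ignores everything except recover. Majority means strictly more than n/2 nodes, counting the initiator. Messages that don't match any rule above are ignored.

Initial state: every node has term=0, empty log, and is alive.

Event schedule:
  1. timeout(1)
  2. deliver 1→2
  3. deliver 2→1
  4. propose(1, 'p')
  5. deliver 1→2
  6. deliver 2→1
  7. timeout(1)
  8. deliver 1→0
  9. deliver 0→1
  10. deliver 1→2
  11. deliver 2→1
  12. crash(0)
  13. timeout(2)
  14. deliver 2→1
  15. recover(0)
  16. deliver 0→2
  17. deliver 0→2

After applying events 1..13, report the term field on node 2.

3

after 1 — timeout(1): n1:cand/t1/[-]
after 2 — deliver 1→2: n2:foll/t1/[-]
after 3 — deliver 2→1: n1:lead/t1/[-]
after 4 — propose(1,'p'): n1:lead/t1/[p]
after 5 — deliver 1→2: n2:foll/t1/[p]
after 6 — deliver 2→1: ·
after 7 — timeout(1): n1:cand/t2/[p]
after 8 — deliver 1→0: n0:foll/t1/[-]
after 9 — deliver 0→1: ·
after 10 — deliver 1→2: n2:foll/t2/[p]
after 11 — deliver 2→1: n1:lead/t2/[p]
after 12 — crash(0): n0:✗foll/t1/[-]
after 13 — timeout(2): n2:cand/t3/[p]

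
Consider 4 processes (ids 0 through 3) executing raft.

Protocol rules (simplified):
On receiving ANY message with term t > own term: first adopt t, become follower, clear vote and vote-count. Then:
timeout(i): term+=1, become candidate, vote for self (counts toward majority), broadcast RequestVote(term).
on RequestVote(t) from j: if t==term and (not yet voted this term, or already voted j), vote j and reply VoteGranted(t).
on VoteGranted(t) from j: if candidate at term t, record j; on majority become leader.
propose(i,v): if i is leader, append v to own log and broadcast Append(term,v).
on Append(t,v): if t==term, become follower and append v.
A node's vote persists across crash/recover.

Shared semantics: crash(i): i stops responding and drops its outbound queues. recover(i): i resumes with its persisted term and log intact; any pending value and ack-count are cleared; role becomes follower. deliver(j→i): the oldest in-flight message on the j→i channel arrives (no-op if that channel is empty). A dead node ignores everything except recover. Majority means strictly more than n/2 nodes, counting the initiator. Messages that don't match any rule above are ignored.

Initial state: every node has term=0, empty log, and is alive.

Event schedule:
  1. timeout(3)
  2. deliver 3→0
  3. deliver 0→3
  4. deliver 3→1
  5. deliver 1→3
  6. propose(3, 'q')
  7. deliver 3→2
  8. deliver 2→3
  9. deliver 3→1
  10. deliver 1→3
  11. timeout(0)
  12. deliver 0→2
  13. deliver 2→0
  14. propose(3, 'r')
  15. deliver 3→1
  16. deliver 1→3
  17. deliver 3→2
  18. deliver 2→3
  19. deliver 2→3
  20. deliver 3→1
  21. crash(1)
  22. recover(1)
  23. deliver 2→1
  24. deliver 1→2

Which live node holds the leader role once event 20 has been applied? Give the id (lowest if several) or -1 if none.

1. timeout(3):  <3:cand t1 ->
2. deliver 3→0:  <0:foll t1 ->
3. deliver 0→3:  nop
4. deliver 3→1:  <1:foll t1 ->
5. deliver 1→3:  <3:lead t1 ->
6. propose(3,'q'):  <3:lead t1 q>
7. deliver 3→2:  <2:foll t1 ->
8. deliver 2→3:  nop
9. deliver 3→1:  <1:foll t1 q>
10. deliver 1→3:  nop
11. timeout(0):  <0:cand t2 ->
12. deliver 0→2:  <2:foll t2 ->
13. deliver 2→0:  nop
14. propose(3,'r'):  <3:lead t1 q,r>
15. deliver 3→1:  <1:foll t1 q,r>
16. deliver 1→3:  nop
17. deliver 3→2:  nop
18. deliver 2→3:  nop
19. deliver 2→3:  nop
20. deliver 3→1:  nop

3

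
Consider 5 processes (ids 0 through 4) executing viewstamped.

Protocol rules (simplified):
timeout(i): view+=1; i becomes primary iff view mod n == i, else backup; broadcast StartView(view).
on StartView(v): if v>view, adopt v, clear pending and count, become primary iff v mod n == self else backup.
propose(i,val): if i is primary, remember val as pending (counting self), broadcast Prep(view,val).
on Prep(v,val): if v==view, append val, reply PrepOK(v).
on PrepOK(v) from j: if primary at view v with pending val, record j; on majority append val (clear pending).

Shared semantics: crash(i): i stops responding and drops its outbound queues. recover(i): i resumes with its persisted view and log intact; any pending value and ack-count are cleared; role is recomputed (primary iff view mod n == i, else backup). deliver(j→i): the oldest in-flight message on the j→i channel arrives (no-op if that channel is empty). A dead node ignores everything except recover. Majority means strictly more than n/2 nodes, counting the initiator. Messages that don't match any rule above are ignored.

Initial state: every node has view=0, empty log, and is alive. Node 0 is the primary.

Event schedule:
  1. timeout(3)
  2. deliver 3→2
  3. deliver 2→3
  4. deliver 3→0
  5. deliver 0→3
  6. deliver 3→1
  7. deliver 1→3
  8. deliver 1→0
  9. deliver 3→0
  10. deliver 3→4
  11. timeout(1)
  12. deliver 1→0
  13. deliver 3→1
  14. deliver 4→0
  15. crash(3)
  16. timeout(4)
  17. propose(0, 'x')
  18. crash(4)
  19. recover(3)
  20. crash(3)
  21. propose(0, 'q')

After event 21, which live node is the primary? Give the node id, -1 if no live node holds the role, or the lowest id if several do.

step 1 timeout(3): 3={back,v=1,log=-}
step 2 deliver 3→2: 2={back,v=1,log=-}
step 3 deliver 2→3: —
step 4 deliver 3→0: 0={back,v=1,log=-}
step 5 deliver 0→3: —
step 6 deliver 3→1: 1={prim,v=1,log=-}
step 7 deliver 1→3: —
step 8 deliver 1→0: —
step 9 deliver 3→0: —
step 10 deliver 3→4: 4={back,v=1,log=-}
step 11 timeout(1): 1={back,v=2,log=-}
step 12 deliver 1→0: 0={back,v=2,log=-}
step 13 deliver 3→1: —
step 14 deliver 4→0: —
step 15 crash(3): 3={✗back,v=1,log=-}
step 16 timeout(4): 4={back,v=2,log=-}
step 17 propose(0,'x'): —
step 18 crash(4): 4={✗back,v=2,log=-}
step 19 recover(3): 3={back,v=1,log=-}
step 20 crash(3): 3={✗back,v=1,log=-}
step 21 propose(0,'q'): —

-1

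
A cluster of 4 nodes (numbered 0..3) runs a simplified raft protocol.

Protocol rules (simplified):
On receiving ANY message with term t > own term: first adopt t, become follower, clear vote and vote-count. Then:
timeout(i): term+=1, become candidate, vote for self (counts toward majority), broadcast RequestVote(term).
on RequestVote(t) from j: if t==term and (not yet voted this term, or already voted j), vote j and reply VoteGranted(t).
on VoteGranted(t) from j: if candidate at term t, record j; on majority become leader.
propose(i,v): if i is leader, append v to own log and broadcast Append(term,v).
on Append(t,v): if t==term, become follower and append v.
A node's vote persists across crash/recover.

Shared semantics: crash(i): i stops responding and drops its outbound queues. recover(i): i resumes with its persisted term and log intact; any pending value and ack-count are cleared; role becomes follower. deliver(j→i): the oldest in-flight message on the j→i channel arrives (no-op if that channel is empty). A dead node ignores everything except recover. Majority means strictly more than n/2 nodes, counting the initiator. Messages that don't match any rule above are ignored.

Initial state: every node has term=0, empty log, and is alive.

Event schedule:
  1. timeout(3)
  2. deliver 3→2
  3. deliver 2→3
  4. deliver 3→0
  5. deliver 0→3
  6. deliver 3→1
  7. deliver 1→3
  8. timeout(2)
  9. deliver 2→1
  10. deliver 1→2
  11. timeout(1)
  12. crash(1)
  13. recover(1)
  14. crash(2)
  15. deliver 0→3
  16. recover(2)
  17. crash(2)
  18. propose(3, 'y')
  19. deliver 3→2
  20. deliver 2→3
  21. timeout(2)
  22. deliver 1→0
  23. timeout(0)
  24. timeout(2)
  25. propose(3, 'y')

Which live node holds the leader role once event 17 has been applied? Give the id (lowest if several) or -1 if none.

3

e1 timeout(3): 3[cand,t=1,-]
e2 deliver 3→2: 2[foll,t=1,-]
e3 deliver 2→3: ·
e4 deliver 3→0: 0[foll,t=1,-]
e5 deliver 0→3: 3[lead,t=1,-]
e6 deliver 3→1: 1[foll,t=1,-]
e7 deliver 1→3: ·
e8 timeout(2): 2[cand,t=2,-]
e9 deliver 2→1: 1[foll,t=2,-]
e10 deliver 1→2: ·
e11 timeout(1): 1[cand,t=3,-]
e12 crash(1): 1[✗cand,t=3,-]
e13 recover(1): 1[foll,t=3,-]
e14 crash(2): 2[✗cand,t=2,-]
e15 deliver 0→3: ·
e16 recover(2): 2[foll,t=2,-]
e17 crash(2): 2[✗foll,t=2,-]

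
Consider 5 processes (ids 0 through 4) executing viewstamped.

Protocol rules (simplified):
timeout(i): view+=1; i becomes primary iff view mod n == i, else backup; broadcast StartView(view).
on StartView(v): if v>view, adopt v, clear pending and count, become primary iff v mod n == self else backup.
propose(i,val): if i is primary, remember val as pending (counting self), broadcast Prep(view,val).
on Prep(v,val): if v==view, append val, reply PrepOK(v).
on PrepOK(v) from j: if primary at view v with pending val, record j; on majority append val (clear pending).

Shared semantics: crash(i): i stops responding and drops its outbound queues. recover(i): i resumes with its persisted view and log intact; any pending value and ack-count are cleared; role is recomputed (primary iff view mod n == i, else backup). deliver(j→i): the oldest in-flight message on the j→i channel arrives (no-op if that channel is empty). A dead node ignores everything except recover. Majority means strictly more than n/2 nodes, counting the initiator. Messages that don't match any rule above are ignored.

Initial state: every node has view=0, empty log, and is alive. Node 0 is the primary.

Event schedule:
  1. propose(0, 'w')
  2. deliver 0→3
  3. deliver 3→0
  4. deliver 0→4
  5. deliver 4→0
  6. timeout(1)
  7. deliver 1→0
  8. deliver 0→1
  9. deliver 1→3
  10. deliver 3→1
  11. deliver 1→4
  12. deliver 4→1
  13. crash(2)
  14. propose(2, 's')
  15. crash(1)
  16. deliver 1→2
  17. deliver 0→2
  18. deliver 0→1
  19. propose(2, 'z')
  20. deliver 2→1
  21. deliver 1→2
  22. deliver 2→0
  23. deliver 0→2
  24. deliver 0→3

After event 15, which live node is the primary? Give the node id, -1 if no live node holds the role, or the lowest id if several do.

-1

1. propose(0,'w'):  nop
2. deliver 0→3:  <3:back v0 w>
3. deliver 3→0:  nop
4. deliver 0→4:  <4:back v0 w>
5. deliver 4→0:  <0:prim v0 w>
6. timeout(1):  <1:prim v1 ->
7. deliver 1→0:  <0:back v1 w>
8. deliver 0→1:  nop
9. deliver 1→3:  <3:back v1 w>
10. deliver 3→1:  nop
11. deliver 1→4:  <4:back v1 w>
12. deliver 4→1:  nop
13. crash(2):  <2:✗back v0 ->
14. propose(2,'s'):  nop
15. crash(1):  <1:✗prim v1 ->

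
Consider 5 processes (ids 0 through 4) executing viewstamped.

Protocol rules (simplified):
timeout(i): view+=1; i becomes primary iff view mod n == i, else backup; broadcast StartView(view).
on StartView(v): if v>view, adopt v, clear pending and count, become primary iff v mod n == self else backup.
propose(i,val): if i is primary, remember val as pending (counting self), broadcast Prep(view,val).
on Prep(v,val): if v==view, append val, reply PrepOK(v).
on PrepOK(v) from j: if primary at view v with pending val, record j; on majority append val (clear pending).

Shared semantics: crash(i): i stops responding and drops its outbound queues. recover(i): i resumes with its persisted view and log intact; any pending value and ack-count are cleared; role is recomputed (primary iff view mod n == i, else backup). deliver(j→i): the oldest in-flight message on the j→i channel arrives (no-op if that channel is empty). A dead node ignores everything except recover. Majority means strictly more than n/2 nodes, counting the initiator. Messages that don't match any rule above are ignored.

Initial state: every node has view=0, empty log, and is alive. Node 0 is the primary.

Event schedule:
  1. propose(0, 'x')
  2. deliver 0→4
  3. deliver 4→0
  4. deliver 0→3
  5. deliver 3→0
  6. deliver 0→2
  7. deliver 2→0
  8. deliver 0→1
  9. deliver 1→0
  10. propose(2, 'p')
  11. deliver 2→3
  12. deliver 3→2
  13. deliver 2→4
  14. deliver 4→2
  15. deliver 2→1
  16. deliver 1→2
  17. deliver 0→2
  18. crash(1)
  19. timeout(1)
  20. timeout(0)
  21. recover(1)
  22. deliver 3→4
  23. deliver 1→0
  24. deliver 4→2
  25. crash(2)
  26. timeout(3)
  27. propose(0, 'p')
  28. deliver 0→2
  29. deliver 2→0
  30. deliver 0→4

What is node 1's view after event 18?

0

e1 propose(0,'x'): ·
e2 deliver 0→4: 4[back,v=0,x]
e3 deliver 4→0: ·
e4 deliver 0→3: 3[back,v=0,x]
e5 deliver 3→0: 0[prim,v=0,x]
e6 deliver 0→2: 2[back,v=0,x]
e7 deliver 2→0: ·
e8 deliver 0→1: 1[back,v=0,x]
e9 deliver 1→0: ·
e10 propose(2,'p'): ·
e11 deliver 2→3: ·
e12 deliver 3→2: ·
e13 deliver 2→4: ·
e14 deliver 4→2: ·
e15 deliver 2→1: ·
e16 deliver 1→2: ·
e17 deliver 0→2: ·
e18 crash(1): 1[✗back,v=0,x]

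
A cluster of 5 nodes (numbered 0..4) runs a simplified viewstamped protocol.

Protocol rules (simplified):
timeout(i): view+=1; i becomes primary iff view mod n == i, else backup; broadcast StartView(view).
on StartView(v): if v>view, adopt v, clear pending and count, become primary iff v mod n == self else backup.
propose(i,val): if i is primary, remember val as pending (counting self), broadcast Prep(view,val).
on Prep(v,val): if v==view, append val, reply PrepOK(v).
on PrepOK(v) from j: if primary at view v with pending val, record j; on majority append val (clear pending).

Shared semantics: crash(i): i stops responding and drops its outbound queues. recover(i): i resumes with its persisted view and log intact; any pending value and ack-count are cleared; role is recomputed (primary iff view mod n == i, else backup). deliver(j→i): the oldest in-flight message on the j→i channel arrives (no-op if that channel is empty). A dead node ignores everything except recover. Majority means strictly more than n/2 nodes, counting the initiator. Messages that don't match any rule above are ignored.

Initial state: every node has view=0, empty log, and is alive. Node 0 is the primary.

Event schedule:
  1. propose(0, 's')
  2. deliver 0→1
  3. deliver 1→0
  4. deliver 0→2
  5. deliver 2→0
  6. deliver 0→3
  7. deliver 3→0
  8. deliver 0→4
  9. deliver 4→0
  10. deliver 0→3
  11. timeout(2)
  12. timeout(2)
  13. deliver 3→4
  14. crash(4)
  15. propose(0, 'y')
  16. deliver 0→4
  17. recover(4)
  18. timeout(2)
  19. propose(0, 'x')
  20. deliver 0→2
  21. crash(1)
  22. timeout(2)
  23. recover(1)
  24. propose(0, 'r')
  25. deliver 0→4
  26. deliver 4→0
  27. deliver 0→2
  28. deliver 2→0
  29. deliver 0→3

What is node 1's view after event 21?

0

e1 propose(0,'s'): ·
e2 deliver 0→1: 1[back,v=0,s]
e3 deliver 1→0: ·
e4 deliver 0→2: 2[back,v=0,s]
e5 deliver 2→0: 0[prim,v=0,s]
e6 deliver 0→3: 3[back,v=0,s]
e7 deliver 3→0: ·
e8 deliver 0→4: 4[back,v=0,s]
e9 deliver 4→0: ·
e10 deliver 0→3: ·
e11 timeout(2): 2[back,v=1,s]
e12 timeout(2): 2[prim,v=2,s]
e13 deliver 3→4: ·
e14 crash(4): 4[✗back,v=0,s]
e15 propose(0,'y'): ·
e16 deliver 0→4: ·
e17 recover(4): 4[back,v=0,s]
e18 timeout(2): 2[back,v=3,s]
e19 propose(0,'x'): ·
e20 deliver 0→2: ·
e21 crash(1): 1[✗back,v=0,s]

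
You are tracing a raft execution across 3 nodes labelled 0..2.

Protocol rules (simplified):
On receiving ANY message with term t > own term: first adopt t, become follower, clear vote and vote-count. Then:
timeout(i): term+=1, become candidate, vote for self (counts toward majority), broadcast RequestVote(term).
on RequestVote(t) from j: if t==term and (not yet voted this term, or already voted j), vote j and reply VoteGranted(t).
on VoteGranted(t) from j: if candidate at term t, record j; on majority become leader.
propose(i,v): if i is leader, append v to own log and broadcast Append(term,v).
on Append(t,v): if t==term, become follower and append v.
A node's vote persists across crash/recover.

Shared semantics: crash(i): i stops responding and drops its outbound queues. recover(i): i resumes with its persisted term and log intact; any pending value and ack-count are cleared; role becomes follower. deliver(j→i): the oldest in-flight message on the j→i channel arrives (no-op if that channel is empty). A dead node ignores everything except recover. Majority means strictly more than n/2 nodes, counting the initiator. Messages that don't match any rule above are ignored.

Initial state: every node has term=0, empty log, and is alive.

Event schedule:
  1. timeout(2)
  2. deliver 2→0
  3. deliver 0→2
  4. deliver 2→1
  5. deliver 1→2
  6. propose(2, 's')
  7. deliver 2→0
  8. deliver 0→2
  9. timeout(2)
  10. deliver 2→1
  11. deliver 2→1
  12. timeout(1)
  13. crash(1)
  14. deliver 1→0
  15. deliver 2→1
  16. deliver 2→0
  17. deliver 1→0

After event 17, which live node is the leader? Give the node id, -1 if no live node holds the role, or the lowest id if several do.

-1

step 1 timeout(2): 2={cand,t=1,log=-}
step 2 deliver 2→0: 0={foll,t=1,log=-}
step 3 deliver 0→2: 2={lead,t=1,log=-}
step 4 deliver 2→1: 1={foll,t=1,log=-}
step 5 deliver 1→2: —
step 6 propose(2,'s'): 2={lead,t=1,log=s}
step 7 deliver 2→0: 0={foll,t=1,log=s}
step 8 deliver 0→2: —
step 9 timeout(2): 2={cand,t=2,log=s}
step 10 deliver 2→1: 1={foll,t=1,log=s}
step 11 deliver 2→1: 1={foll,t=2,log=s}
step 12 timeout(1): 1={cand,t=3,log=s}
step 13 crash(1): 1={✗cand,t=3,log=s}
step 14 deliver 1→0: —
step 15 deliver 2→1: —
step 16 deliver 2→0: 0={foll,t=2,log=s}
step 17 deliver 1→0: —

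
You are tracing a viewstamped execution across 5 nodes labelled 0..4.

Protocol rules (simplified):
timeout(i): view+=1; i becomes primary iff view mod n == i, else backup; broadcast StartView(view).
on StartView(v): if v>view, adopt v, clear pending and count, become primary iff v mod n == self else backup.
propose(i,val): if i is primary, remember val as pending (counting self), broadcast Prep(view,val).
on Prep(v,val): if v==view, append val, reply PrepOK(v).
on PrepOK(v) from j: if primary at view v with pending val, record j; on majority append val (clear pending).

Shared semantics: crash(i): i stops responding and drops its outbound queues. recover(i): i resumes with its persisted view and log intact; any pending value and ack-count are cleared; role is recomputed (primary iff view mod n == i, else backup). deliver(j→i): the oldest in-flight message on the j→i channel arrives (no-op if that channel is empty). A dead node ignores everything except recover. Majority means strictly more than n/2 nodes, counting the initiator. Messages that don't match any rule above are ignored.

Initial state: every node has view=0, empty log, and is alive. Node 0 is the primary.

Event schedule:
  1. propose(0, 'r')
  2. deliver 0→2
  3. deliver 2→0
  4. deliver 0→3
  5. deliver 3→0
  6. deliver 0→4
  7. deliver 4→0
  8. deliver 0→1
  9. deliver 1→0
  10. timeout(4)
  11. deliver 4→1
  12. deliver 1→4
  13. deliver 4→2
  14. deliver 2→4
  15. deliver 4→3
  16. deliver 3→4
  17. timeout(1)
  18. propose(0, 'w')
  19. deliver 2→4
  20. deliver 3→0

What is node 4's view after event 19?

1

1. propose(0,'r'):  nop
2. deliver 0→2:  <2:back v0 r>
3. deliver 2→0:  nop
4. deliver 0→3:  <3:back v0 r>
5. deliver 3→0:  <0:prim v0 r>
6. deliver 0→4:  <4:back v0 r>
7. deliver 4→0:  nop
8. deliver 0→1:  <1:back v0 r>
9. deliver 1→0:  nop
10. timeout(4):  <4:back v1 r>
11. deliver 4→1:  <1:prim v1 r>
12. deliver 1→4:  nop
13. deliver 4→2:  <2:back v1 r>
14. deliver 2→4:  nop
15. deliver 4→3:  <3:back v1 r>
16. deliver 3→4:  nop
17. timeout(1):  <1:back v2 r>
18. propose(0,'w'):  nop
19. deliver 2→4:  nop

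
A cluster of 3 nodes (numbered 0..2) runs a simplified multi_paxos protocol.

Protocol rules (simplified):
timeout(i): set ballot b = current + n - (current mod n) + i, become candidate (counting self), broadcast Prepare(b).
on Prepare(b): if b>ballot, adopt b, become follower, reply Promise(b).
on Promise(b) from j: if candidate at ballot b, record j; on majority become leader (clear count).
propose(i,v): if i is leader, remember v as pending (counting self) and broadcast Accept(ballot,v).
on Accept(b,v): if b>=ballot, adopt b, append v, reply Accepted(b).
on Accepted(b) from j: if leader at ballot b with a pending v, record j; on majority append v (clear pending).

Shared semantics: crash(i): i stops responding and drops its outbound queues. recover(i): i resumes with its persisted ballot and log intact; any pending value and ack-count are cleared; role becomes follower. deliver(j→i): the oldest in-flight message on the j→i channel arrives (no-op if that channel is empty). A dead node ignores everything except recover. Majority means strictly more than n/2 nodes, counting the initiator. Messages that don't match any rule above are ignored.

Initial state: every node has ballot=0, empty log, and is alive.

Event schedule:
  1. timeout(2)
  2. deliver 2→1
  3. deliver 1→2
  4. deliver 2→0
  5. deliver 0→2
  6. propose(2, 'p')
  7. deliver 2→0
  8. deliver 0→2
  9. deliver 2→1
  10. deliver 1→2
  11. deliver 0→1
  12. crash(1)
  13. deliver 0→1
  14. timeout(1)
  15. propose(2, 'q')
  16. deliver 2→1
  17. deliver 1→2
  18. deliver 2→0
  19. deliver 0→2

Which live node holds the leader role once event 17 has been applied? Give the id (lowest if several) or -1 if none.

[1] timeout(2) → N2(cand b5 [-])
[2] deliver 2→1 → N1(foll b5 [-])
[3] deliver 1→2 → N2(lead b5 [-])
[4] deliver 2→0 → N0(foll b5 [-])
[5] deliver 0→2 → ∅
[6] propose(2,'p') → ∅
[7] deliver 2→0 → N0(foll b5 [p])
[8] deliver 0→2 → N2(lead b5 [p])
[9] deliver 2→1 → N1(foll b5 [p])
[10] deliver 1→2 → ∅
[11] deliver 0→1 → ∅
[12] crash(1) → N1(✗foll b5 [p])
[13] deliver 0→1 → ∅
[14] timeout(1) → ∅
[15] propose(2,'q') → ∅
[16] deliver 2→1 → ∅
[17] deliver 1→2 → ∅

2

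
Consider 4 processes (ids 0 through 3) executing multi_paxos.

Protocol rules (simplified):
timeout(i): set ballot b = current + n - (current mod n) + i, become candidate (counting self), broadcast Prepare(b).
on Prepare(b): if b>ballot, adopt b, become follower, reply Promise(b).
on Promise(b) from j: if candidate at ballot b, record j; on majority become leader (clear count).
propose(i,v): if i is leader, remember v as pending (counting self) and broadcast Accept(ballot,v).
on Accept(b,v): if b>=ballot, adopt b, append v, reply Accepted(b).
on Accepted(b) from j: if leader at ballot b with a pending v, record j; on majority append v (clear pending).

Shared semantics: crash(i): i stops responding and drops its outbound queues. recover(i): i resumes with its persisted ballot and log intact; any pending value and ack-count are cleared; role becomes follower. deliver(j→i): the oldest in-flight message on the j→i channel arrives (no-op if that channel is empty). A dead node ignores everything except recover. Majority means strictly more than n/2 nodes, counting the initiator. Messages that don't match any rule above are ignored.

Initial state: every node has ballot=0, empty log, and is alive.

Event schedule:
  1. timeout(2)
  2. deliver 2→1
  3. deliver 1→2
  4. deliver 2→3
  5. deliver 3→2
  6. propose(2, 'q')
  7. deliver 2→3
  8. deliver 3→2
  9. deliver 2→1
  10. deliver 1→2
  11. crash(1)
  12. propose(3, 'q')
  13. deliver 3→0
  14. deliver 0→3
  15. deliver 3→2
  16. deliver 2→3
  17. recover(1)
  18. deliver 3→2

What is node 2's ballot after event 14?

1. timeout(2):  <2:cand b6 ->
2. deliver 2→1:  <1:foll b6 ->
3. deliver 1→2:  nop
4. deliver 2→3:  <3:foll b6 ->
5. deliver 3→2:  <2:lead b6 ->
6. propose(2,'q'):  nop
7. deliver 2→3:  <3:foll b6 q>
8. deliver 3→2:  nop
9. deliver 2→1:  <1:foll b6 q>
10. deliver 1→2:  <2:lead b6 q>
11. crash(1):  <1:✗foll b6 q>
12. propose(3,'q'):  nop
13. deliver 3→0:  nop
14. deliver 0→3:  nop

6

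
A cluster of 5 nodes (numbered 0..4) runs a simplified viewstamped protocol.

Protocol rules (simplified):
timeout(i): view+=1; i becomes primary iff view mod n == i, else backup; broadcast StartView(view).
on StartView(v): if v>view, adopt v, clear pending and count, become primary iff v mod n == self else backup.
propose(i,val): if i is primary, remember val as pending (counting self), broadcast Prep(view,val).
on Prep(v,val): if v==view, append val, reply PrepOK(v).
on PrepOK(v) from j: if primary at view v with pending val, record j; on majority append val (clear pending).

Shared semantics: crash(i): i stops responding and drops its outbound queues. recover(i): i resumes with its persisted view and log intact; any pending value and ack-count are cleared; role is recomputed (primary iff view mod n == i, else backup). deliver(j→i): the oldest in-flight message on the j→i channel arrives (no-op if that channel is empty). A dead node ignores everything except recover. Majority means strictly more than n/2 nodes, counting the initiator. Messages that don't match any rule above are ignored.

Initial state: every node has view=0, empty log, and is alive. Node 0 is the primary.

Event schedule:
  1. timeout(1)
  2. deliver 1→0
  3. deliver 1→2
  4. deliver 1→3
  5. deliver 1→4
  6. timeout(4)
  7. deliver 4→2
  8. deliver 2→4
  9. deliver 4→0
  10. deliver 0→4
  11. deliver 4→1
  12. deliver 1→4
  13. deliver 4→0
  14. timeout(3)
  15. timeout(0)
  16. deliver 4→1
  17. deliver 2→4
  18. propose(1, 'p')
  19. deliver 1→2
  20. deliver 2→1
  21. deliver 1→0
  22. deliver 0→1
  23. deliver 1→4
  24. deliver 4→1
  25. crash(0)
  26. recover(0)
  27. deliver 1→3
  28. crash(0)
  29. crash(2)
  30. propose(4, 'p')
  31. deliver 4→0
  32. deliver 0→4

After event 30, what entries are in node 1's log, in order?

empty

e1 timeout(1): 1[prim,v=1,-]
e2 deliver 1→0: 0[back,v=1,-]
e3 deliver 1→2: 2[back,v=1,-]
e4 deliver 1→3: 3[back,v=1,-]
e5 deliver 1→4: 4[back,v=1,-]
e6 timeout(4): 4[back,v=2,-]
e7 deliver 4→2: 2[prim,v=2,-]
e8 deliver 2→4: ·
e9 deliver 4→0: 0[back,v=2,-]
e10 deliver 0→4: ·
e11 deliver 4→1: 1[back,v=2,-]
e12 deliver 1→4: ·
e13 deliver 4→0: ·
e14 timeout(3): 3[back,v=2,-]
e15 timeout(0): 0[back,v=3,-]
e16 deliver 4→1: ·
e17 deliver 2→4: ·
e18 propose(1,'p'): ·
e19 deliver 1→2: ·
e20 deliver 2→1: ·
e21 deliver 1→0: ·
e22 deliver 0→1: 1[back,v=3,-]
e23 deliver 1→4: ·
e24 deliver 4→1: ·
e25 crash(0): 0[✗back,v=3,-]
e26 recover(0): 0[back,v=3,-]
e27 deliver 1→3: ·
e28 crash(0): 0[✗back,v=3,-]
e29 crash(2): 2[✗prim,v=2,-]
e30 propose(4,'p'): ·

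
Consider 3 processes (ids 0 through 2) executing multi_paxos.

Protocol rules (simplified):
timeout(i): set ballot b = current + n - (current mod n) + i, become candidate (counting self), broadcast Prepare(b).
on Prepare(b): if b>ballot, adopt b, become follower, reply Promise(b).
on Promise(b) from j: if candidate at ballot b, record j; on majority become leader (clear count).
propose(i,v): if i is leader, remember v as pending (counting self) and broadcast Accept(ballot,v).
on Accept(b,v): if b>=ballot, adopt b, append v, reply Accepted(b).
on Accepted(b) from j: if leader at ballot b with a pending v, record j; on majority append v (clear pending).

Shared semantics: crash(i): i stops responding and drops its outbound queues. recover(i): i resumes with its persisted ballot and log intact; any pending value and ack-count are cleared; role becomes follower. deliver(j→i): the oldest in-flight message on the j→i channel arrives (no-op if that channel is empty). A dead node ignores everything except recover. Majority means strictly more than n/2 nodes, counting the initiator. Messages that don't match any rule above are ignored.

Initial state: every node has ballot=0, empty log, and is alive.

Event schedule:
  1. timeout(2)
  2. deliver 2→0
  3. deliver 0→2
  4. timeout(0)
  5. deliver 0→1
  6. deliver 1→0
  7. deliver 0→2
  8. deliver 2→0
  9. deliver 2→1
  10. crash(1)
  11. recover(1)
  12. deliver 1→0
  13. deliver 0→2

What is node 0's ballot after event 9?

after 1 — timeout(2): n2:cand/b5/[-]
after 2 — deliver 2→0: n0:foll/b5/[-]
after 3 — deliver 0→2: n2:lead/b5/[-]
after 4 — timeout(0): n0:cand/b6/[-]
after 5 — deliver 0→1: n1:foll/b6/[-]
after 6 — deliver 1→0: n0:lead/b6/[-]
after 7 — deliver 0→2: n2:foll/b6/[-]
after 8 — deliver 2→0: ·
after 9 — deliver 2→1: ·

6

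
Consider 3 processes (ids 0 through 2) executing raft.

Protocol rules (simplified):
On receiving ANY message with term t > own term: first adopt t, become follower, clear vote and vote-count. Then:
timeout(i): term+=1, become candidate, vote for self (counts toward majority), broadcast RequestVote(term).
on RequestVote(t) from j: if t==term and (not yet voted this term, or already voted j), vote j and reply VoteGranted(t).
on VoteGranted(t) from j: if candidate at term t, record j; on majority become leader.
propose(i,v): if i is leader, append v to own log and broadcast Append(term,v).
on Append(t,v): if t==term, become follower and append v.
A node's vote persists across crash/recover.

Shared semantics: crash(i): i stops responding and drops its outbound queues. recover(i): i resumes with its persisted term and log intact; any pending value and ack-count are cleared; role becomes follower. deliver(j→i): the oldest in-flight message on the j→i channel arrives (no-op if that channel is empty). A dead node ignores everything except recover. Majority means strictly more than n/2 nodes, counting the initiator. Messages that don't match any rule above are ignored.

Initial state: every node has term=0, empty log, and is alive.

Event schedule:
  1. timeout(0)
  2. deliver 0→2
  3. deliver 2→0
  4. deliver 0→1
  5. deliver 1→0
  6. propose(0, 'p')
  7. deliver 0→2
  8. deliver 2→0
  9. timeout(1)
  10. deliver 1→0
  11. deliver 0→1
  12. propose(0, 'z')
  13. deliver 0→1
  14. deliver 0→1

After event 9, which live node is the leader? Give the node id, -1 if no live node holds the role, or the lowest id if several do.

[1] timeout(0) → N0(cand t1 [-])
[2] deliver 0→2 → N2(foll t1 [-])
[3] deliver 2→0 → N0(lead t1 [-])
[4] deliver 0→1 → N1(foll t1 [-])
[5] deliver 1→0 → ∅
[6] propose(0,'p') → N0(lead t1 [p])
[7] deliver 0→2 → N2(foll t1 [p])
[8] deliver 2→0 → ∅
[9] timeout(1) → N1(cand t2 [-])

0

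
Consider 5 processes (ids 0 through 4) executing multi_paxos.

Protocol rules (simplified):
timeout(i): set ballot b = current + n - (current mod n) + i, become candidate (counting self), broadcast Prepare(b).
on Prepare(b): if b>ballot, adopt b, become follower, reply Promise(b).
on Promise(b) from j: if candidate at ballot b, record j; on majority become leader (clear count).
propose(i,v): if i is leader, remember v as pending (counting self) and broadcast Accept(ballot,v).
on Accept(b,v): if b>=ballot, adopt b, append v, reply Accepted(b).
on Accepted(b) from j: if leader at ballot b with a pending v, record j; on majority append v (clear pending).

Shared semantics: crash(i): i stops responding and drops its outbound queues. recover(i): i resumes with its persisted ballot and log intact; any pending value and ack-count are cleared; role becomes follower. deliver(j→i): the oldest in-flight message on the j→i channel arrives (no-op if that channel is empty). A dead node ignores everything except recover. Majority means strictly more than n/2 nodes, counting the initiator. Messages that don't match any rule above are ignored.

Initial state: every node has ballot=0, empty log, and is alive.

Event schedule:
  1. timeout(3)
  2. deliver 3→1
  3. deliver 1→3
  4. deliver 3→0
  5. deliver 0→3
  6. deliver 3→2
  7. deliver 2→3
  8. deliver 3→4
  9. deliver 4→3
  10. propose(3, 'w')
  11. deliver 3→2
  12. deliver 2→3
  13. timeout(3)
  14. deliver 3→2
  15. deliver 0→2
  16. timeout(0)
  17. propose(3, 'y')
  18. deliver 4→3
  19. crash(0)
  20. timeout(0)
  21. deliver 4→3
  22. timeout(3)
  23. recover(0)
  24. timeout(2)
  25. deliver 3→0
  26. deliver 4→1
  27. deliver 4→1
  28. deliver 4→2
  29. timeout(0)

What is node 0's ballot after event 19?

10

1. timeout(3):  <3:cand b8 ->
2. deliver 3→1:  <1:foll b8 ->
3. deliver 1→3:  nop
4. deliver 3→0:  <0:foll b8 ->
5. deliver 0→3:  <3:lead b8 ->
6. deliver 3→2:  <2:foll b8 ->
7. deliver 2→3:  nop
8. deliver 3→4:  <4:foll b8 ->
9. deliver 4→3:  nop
10. propose(3,'w'):  nop
11. deliver 3→2:  <2:foll b8 w>
12. deliver 2→3:  nop
13. timeout(3):  <3:cand b13 ->
14. deliver 3→2:  <2:foll b13 w>
15. deliver 0→2:  nop
16. timeout(0):  <0:cand b10 ->
17. propose(3,'y'):  nop
18. deliver 4→3:  nop
19. crash(0):  <0:✗cand b10 ->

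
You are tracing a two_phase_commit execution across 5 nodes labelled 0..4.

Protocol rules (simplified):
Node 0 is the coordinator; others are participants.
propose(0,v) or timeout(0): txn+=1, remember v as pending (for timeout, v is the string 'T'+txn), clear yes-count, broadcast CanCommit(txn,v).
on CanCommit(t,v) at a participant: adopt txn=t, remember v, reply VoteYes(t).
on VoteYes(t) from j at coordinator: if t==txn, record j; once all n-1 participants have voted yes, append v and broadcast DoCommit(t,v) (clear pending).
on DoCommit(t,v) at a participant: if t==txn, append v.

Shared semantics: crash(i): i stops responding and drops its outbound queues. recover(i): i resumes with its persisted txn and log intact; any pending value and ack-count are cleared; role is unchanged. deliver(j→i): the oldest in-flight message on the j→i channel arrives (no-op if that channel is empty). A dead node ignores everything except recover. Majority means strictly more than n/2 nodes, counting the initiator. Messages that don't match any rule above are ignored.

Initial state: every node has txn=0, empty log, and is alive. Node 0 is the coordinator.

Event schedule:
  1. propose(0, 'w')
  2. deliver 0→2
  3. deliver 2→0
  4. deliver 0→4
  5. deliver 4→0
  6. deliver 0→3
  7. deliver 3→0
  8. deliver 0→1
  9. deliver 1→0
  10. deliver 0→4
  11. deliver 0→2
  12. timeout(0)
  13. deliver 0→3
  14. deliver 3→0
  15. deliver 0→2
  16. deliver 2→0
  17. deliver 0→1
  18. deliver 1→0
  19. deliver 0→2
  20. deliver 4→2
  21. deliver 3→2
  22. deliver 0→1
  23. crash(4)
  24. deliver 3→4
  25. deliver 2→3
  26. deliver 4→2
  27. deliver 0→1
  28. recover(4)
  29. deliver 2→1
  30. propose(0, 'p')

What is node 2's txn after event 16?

2

after 1 — propose(0,'w'): n0:coor/t1/[-]
after 2 — deliver 0→2: n2:part/t1/[-]
after 3 — deliver 2→0: ·
after 4 — deliver 0→4: n4:part/t1/[-]
after 5 — deliver 4→0: ·
after 6 — deliver 0→3: n3:part/t1/[-]
after 7 — deliver 3→0: ·
after 8 — deliver 0→1: n1:part/t1/[-]
after 9 — deliver 1→0: n0:coor/t1/[w]
after 10 — deliver 0→4: n4:part/t1/[w]
after 11 — deliver 0→2: n2:part/t1/[w]
after 12 — timeout(0): n0:coor/t2/[w]
after 13 — deliver 0→3: n3:part/t1/[w]
after 14 — deliver 3→0: ·
after 15 — deliver 0→2: n2:part/t2/[w]
after 16 — deliver 2→0: ·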